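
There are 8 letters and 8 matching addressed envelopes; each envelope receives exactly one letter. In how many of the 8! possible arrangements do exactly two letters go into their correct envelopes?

Pick the 2 fixed positions: C(8,2) = 28 ways.
The other 6 form a derangement: !6 = 265.
Total: 28 × 265 = 7420.

7420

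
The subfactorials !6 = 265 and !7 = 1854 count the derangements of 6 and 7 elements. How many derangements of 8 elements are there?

14833

!8 = (8-1)·(!7 + !6) = 7·(1854 + 265) = 7·2119 = 14833.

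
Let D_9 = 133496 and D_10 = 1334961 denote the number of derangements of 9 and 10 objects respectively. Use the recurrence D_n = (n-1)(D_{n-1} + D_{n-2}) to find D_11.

14684570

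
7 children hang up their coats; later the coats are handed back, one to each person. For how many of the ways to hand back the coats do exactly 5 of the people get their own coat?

Choose which 5 of the 7 are fixed: C(7,5) = 21.
The other 2 form a derangement: !2 = 1.
Total: 21 × 1 = 21.

21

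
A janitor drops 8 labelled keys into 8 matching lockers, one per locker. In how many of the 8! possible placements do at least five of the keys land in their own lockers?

141

Sum C(8,i)·!(8-i) for i = 5..8:
  i=5: C(8,5)·!3 = 56·2 = 112
  i=6: C(8,6)·!2 = 28·1 = 28
  i=7: C(8,7)·!1 = 8·0 = 0
  i=8: C(8,8)·!0 = 1·1 = 1
Total = 141.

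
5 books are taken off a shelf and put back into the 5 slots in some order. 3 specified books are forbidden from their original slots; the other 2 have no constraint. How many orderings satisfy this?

64

Let A_j be the event that the j-th constrained one is fixed. By inclusion-exclusion over the 3 events:
Σ_{j=0}^{3} (-1)^j C(3,j)(5-j)!
= C(3,0)·5! - C(3,1)·4! + C(3,2)·3! - C(3,3)·2!
= 120 - 72 + 18 - 2
= 64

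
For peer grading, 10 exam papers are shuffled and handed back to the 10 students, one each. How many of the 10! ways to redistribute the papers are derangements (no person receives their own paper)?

By inclusion-exclusion, !10 = Σ (-1)^k · 10!/k! for k=0..10
= 10! - 10!/1! + 10!/2! - 10!/3! + 10!/4! - 10!/5! + 10!/6! - 10!/7! + 10!/8! - 10!/9! + 10!/10!
= 3628800 - 3628800 + 1814400 - 604800 + 151200 - 30240 + 5040 - 720 + 90 - 10 + 1
= 1334961

1334961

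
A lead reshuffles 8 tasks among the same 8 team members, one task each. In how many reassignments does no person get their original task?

14833

Recurrence: !8 = 7·(!7 + !6).
!8 = 7·(1854 + 265) = 7·2119 = 14833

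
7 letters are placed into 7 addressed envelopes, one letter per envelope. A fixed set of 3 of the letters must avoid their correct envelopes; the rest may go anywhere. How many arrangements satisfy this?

3216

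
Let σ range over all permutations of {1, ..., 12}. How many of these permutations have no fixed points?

176214841

The subfactorial !12 = [12!/e] (nearest integer).
12! = 479001600, and 479001600/e ≈ 176214840.93, so !12 = 176214841.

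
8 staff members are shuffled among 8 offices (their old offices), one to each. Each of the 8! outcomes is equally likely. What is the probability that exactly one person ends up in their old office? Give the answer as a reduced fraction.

Favorable outcomes: C(8,1)·!7 = 8·1854 = 14832.
Total outcomes: 8! = 40320.
Probability = 14832/40320 = 103/280.

103/280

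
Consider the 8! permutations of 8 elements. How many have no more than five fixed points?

40291

Sum C(8,i)·!(8-i) for i = 0..5:
  i=0: C(8,0)·!8 = 1·14833 = 14833
  i=1: C(8,1)·!7 = 8·1854 = 14832
  i=2: C(8,2)·!6 = 28·265 = 7420
  i=3: C(8,3)·!5 = 56·44 = 2464
  i=4: C(8,4)·!4 = 70·9 = 630
  i=5: C(8,5)·!3 = 56·2 = 112
Total = 40291.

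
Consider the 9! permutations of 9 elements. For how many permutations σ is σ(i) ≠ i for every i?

133496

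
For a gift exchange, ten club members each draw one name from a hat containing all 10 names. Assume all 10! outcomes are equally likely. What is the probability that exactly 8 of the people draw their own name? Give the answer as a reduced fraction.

Favorable outcomes: C(10,8)·!2 = 45·1 = 45.
Total outcomes: 10! = 3628800.
Probability = 45/3628800 = 1/80640.

1/80640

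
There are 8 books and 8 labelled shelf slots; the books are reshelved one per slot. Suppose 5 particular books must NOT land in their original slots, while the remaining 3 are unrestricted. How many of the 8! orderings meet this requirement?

21234

Inclusion-exclusion on the 5 forbidden self-matches:
Σ_{j=0}^{5} (-1)^j C(5,j)(8-j)!
= C(5,0)·8! - C(5,1)·7! + C(5,2)·6! - C(5,3)·5! + C(5,4)·4! - C(5,5)·3!
= 40320 - 25200 + 7200 - 1200 + 120 - 6
= 21234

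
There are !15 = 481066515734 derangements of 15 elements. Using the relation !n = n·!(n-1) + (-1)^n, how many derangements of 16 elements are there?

7697064251745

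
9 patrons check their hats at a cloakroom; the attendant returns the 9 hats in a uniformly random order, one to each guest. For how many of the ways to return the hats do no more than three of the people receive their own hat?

355997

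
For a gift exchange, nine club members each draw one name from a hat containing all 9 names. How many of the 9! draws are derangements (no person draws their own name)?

The number of derangements of 9 is !9 = Σ_{k=0}^{9} (-1)^k·9!/k!
= 9! - 9!/1! + 9!/2! - 9!/3! + 9!/4! - 9!/5! + 9!/6! - 9!/7! + 9!/8! - 9!/9!
= 362880 - 362880 + 181440 - 60480 + 15120 - 3024 + 504 - 72 + 9 - 1
= 133496

133496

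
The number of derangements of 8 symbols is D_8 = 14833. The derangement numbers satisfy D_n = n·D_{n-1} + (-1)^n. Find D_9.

D_9 = 9·14833 - 1 = 133496.

133496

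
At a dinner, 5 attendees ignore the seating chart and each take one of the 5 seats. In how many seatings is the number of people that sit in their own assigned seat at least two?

Sum C(5,i)·!(5-i) for i = 2..5:
  i=2: C(5,2)·!3 = 10·2 = 20
  i=3: C(5,3)·!2 = 10·1 = 10
  i=4: C(5,4)·!1 = 5·0 = 0
  i=5: C(5,5)·!0 = 1·1 = 1
Total = 31.

31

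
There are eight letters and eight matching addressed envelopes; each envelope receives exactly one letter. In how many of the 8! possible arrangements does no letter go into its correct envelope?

14833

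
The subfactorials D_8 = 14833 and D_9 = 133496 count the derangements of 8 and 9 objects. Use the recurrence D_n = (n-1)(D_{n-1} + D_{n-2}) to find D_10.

D_10 = (10-1)·(D_9 + D_8) = 9·(133496 + 14833) = 9·148329 = 1334961.

1334961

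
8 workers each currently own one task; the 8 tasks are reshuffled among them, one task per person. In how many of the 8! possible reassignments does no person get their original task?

Recurrence: !8 = 8·!7 + (-1)^8.
!8 = 8·1854 + 1 = 14833

14833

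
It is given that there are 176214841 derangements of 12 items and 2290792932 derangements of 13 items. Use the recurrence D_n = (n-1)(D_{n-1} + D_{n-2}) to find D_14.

D_14 = (14-1)·(D_13 + D_12) = 13·(2290792932 + 176214841) = 13·2467007773 = 32071101049.

32071101049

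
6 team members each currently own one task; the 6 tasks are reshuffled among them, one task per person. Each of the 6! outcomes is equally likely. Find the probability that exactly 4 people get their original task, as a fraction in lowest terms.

1/48

Favorable outcomes: C(6,4)·!2 = 15·1 = 15.
Total outcomes: 6! = 720.
Probability = 15/720 = 1/48.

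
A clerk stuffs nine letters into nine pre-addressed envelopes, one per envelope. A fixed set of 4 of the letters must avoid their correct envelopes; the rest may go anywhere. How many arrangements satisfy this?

Let A_j be the event that the j-th constrained one is fixed. By inclusion-exclusion over the 4 events:
Σ_{j=0}^{4} (-1)^j C(4,j)(9-j)!
= C(4,0)·9! - C(4,1)·8! + C(4,2)·7! - C(4,3)·6! + C(4,4)·5!
= 362880 - 161280 + 30240 - 2880 + 120
= 229080

229080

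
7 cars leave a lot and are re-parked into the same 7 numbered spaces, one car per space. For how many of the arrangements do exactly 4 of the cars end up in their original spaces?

Choose which 4 of the 7 are fixed: C(7,4) = 35.
The remaining 3 must be deranged: !3 = 2.
Total: 35 × 2 = 70.

70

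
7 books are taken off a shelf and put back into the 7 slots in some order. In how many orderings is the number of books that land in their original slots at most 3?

4948

# with exactly i fixed is C(7,i)·!(7-i); sum over i=0..3:
  i=0: C(7,0)·!7 = 1·1854 = 1854
  i=1: C(7,1)·!6 = 7·265 = 1855
  i=2: C(7,2)·!5 = 21·44 = 924
  i=3: C(7,3)·!4 = 35·9 = 315
Total = 4948.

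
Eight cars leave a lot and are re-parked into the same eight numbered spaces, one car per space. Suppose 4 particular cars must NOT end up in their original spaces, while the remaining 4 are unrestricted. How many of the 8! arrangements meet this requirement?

24024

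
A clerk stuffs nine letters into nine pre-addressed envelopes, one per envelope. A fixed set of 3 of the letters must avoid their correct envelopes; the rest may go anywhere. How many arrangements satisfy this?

256320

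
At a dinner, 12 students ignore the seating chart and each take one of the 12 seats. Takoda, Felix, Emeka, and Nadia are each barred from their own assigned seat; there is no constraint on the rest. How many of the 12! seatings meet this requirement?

339696000

Inclusion-exclusion on the 4 forbidden self-matches:
Σ_{j=0}^{4} (-1)^j C(4,j)(12-j)!
= C(4,0)·12! - C(4,1)·11! + C(4,2)·10! - C(4,3)·9! + C(4,4)·8!
= 479001600 - 159667200 + 21772800 - 1451520 + 40320
= 339696000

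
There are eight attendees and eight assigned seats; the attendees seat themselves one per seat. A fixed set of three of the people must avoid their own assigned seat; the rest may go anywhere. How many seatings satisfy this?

Let A_j be the event that the j-th constrained one is fixed. By inclusion-exclusion over the 3 events:
Σ_{j=0}^{3} (-1)^j C(3,j)(8-j)!
= C(3,0)·8! - C(3,1)·7! + C(3,2)·6! - C(3,3)·5!
= 40320 - 15120 + 2160 - 120
= 27240

27240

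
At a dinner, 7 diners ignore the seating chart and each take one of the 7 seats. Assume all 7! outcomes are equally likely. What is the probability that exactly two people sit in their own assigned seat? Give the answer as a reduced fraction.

11/60

Favorable outcomes: C(7,2)·!5 = 21·44 = 924.
Total outcomes: 7! = 5040.
Probability = 924/5040 = 11/60.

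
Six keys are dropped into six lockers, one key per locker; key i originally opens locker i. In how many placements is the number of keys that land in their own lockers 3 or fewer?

Sum C(6,i)·!(6-i) for i = 0..3:
  i=0: C(6,0)·!6 = 1·265 = 265
  i=1: C(6,1)·!5 = 6·44 = 264
  i=2: C(6,2)·!4 = 15·9 = 135
  i=3: C(6,3)·!3 = 20·2 = 40
Total = 704.

704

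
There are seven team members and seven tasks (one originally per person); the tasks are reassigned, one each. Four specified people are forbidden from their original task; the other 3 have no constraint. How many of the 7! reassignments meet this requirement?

Let A_j be the event that the j-th constrained one is fixed. By inclusion-exclusion over the 4 events:
Σ_{j=0}^{4} (-1)^j C(4,j)(7-j)!
= C(4,0)·7! - C(4,1)·6! + C(4,2)·5! - C(4,3)·4! + C(4,4)·3!
= 5040 - 2880 + 720 - 96 + 6
= 2790

2790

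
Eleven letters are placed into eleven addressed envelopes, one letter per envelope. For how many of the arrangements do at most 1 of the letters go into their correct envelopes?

29369141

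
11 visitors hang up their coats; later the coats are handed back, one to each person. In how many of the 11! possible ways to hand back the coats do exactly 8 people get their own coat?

330

Pick the 8 fixed positions: C(11,8) = 165 ways.
The other 3 form a derangement: !3 = 2.
Total: 165 × 2 = 330.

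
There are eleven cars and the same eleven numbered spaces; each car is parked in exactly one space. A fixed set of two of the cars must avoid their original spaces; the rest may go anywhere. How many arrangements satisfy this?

Let A_j be the event that the j-th constrained one is fixed. By inclusion-exclusion over the 2 events:
Σ_{j=0}^{2} (-1)^j C(2,j)(11-j)!
= C(2,0)·11! - C(2,1)·10! + C(2,2)·9!
= 39916800 - 7257600 + 362880
= 33022080

33022080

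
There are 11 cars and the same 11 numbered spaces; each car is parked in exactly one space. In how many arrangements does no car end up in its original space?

14684570

!11 is the nearest integer to 11!/e.
11! = 39916800, and 39916800/e ≈ 14684570.08, so !11 = 14684570.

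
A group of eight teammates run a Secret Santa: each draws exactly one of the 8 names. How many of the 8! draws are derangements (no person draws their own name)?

The number of derangements of 8 is !8 = Σ_{k=0}^{8} (-1)^k·8!/k!
= 8! - 8!/1! + 8!/2! - 8!/3! + 8!/4! - 8!/5! + 8!/6! - 8!/7! + 8!/8!
= 40320 - 40320 + 20160 - 6720 + 1680 - 336 + 56 - 8 + 1
= 14833

14833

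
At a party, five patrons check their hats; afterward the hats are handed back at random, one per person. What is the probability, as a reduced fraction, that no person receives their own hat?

Favorable outcomes: !5 = 44.
Total outcomes: 5! = 120.
Probability = 44/120 = 11/30.

11/30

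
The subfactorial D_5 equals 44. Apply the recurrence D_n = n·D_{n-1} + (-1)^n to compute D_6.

265

D_6 = 6·44 + 1 = 265.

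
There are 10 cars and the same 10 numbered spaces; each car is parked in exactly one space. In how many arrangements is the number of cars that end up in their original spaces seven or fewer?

# with exactly i fixed is C(10,i)·!(10-i); sum over i=0..7:
  i=0: C(10,0)·!10 = 1·1334961 = 1334961
  i=1: C(10,1)·!9 = 10·133496 = 1334960
  i=2: C(10,2)·!8 = 45·14833 = 667485
  i=3: C(10,3)·!7 = 120·1854 = 222480
  i=4: C(10,4)·!6 = 210·265 = 55650
  i=5: C(10,5)·!5 = 252·44 = 11088
  i=6: C(10,6)·!4 = 210·9 = 1890
  i=7: C(10,7)·!3 = 120·2 = 240
Total = 3628754.

3628754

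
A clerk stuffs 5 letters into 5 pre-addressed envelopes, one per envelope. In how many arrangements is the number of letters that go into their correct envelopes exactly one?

Pick the single fixed position: C(5,1) = 5 ways.
The other 4 form a derangement: !4 = 9.
Total: 5 × 9 = 45.

45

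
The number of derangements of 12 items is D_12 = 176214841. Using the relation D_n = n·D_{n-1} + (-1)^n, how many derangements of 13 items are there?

2290792932

D_13 = 13·176214841 - 1 = 2290792932.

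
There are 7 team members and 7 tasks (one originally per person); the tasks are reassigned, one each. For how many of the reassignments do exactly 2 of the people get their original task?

924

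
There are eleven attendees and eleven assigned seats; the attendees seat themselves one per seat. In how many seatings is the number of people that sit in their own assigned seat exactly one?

Pick the single fixed position: C(11,1) = 11 ways.
The remaining 10 must be deranged: !10 = 1334961.
Total: 11 × 1334961 = 14684571.

14684571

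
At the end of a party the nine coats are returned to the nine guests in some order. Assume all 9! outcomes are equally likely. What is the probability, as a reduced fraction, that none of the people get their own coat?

Favorable outcomes: !9 = 133496.
Total outcomes: 9! = 362880.
Probability = 133496/362880 = 16687/45360.

16687/45360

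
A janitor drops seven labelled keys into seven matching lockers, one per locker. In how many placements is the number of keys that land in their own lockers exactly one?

1855

Choose which one of the 7 is fixed: C(7,1) = 7.
The remaining 6 must be deranged: !6 = 265.
Total: 7 × 265 = 1855.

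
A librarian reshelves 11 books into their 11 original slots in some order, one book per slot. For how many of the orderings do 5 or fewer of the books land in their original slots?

39893116

Sum C(11,i)·!(11-i) for i = 0..5:
  i=0: C(11,0)·!11 = 1·14684570 = 14684570
  i=1: C(11,1)·!10 = 11·1334961 = 14684571
  i=2: C(11,2)·!9 = 55·133496 = 7342280
  i=3: C(11,3)·!8 = 165·14833 = 2447445
  i=4: C(11,4)·!7 = 330·1854 = 611820
  i=5: C(11,5)·!6 = 462·265 = 122430
Total = 39893116.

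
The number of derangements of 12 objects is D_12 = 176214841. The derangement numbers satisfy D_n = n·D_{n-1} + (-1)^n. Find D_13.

D_13 = 13·176214841 - 1 = 2290792932.

2290792932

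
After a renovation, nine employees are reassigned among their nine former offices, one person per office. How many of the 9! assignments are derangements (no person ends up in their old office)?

133496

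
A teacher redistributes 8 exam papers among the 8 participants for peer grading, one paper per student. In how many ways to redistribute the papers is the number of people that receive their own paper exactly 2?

7420

Pick the 2 fixed positions: C(8,2) = 28 ways.
The other 6 form a derangement: !6 = 265.
Total: 28 × 265 = 7420.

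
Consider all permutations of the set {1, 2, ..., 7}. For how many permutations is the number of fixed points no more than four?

5018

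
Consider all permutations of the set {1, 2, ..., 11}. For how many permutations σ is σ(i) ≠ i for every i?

14684570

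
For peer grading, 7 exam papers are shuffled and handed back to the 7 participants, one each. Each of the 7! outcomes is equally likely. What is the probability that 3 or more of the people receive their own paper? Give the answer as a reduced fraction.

Favorable outcomes: Σ_{i≥3} C(7,i)·!(7-i) = 35·9 + 35·2 + 21·1 + 7·0 + 1·1 = 407.
Total outcomes: 7! = 5040.
Probability = 407/5040 = 407/5040.

407/5040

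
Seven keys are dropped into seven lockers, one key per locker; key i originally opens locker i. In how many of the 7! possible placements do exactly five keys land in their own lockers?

21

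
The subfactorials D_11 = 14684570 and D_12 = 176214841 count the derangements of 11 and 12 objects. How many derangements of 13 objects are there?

D_13 = (13-1)·(D_12 + D_11) = 12·(176214841 + 14684570) = 12·190899411 = 2290792932.

2290792932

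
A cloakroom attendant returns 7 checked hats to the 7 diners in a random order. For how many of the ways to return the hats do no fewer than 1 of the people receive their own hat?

3186

# with exactly i fixed is C(7,i)·!(7-i); sum over i=1..7:
  i=1: C(7,1)·!6 = 7·265 = 1855
  i=2: C(7,2)·!5 = 21·44 = 924
  i=3: C(7,3)·!4 = 35·9 = 315
  i=4: C(7,4)·!3 = 35·2 = 70
  i=5: C(7,5)·!2 = 21·1 = 21
  i=6: C(7,6)·!1 = 7·0 = 0
  i=7: C(7,7)·!0 = 1·1 = 1
Total = 3186.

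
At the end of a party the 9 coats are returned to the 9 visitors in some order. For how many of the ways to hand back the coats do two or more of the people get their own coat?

95887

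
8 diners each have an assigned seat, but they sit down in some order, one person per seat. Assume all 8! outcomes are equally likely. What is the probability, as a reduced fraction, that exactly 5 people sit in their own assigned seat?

Favorable outcomes: C(8,5)·!3 = 56·2 = 112.
Total outcomes: 8! = 40320.
Probability = 112/40320 = 1/360.

1/360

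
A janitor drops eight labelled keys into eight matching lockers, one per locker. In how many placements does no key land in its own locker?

!8 is the nearest integer to 8!/e.
8! = 40320, and 40320/e ≈ 14832.90, so !8 = 14833.

14833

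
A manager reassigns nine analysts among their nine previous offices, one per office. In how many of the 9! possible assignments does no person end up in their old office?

133496

The subfactorial !9 = [9!/e] (nearest integer).
9! = 362880, and 362880/e ≈ 133496.09, so !9 = 133496.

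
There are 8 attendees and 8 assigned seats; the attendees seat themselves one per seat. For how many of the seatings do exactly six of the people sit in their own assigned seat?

28

Choose which 6 of the 8 are fixed: C(8,6) = 28.
The remaining 2 must be deranged: !2 = 1.
Total: 28 × 1 = 28.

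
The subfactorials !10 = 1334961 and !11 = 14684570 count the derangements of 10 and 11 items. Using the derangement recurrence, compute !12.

!12 = (12-1)·(!11 + !10) = 11·(14684570 + 1334961) = 11·16019531 = 176214841.

176214841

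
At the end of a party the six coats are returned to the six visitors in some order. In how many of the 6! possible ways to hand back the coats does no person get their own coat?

By inclusion-exclusion, !6 = Σ (-1)^k · 6!/k! for k=0..6
= 6! - 6!/1! + 6!/2! - 6!/3! + 6!/4! - 6!/5! + 6!/6!
= 720 - 720 + 360 - 120 + 30 - 6 + 1
= 265

265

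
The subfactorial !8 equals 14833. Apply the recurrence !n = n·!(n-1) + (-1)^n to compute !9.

!9 = 9·14833 - 1 = 133496.

133496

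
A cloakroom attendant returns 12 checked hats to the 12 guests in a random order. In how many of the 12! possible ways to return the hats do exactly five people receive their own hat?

Choose which 5 of the 12 are fixed: C(12,5) = 792.
The other 7 form a derangement: !7 = 1854.
Total: 792 × 1854 = 1468368.

1468368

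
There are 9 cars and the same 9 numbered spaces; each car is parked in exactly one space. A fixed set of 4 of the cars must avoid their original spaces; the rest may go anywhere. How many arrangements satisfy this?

229080

Inclusion-exclusion on the 4 forbidden self-matches:
Σ_{j=0}^{4} (-1)^j C(4,j)(9-j)!
= C(4,0)·9! - C(4,1)·8! + C(4,2)·7! - C(4,3)·6! + C(4,4)·5!
= 362880 - 161280 + 30240 - 2880 + 120
= 229080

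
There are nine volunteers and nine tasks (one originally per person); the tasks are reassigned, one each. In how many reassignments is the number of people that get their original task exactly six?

168

Pick the 6 fixed positions: C(9,6) = 84 ways.
The remaining 3 must be deranged: !3 = 2.
Total: 84 × 2 = 168.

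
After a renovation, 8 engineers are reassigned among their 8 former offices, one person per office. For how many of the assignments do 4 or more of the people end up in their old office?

Sum C(8,i)·!(8-i) for i = 4..8:
  i=4: C(8,4)·!4 = 70·9 = 630
  i=5: C(8,5)·!3 = 56·2 = 112
  i=6: C(8,6)·!2 = 28·1 = 28
  i=7: C(8,7)·!1 = 8·0 = 0
  i=8: C(8,8)·!0 = 1·1 = 1
Total = 771.

771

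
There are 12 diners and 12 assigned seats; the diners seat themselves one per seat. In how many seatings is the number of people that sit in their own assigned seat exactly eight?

Choose which 8 of the 12 are fixed: C(12,8) = 495.
The remaining 4 must be deranged: !4 = 9.
Total: 495 × 9 = 4455.

4455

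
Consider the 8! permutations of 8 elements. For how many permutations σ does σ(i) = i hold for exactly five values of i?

Choose which 5 of the 8 are fixed: C(8,5) = 56.
The other 3 form a derangement: !3 = 2.
Total: 56 × 2 = 112.

112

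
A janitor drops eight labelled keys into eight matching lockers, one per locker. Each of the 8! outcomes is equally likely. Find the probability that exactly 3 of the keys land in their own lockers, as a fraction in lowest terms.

11/180

Favorable outcomes: C(8,3)·!5 = 56·44 = 2464.
Total outcomes: 8! = 40320.
Probability = 2464/40320 = 11/180.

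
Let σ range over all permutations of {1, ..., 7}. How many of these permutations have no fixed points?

!7 is the nearest integer to 7!/e.
7! = 5040, and 5040/e ≈ 1854.11, so !7 = 1854.

1854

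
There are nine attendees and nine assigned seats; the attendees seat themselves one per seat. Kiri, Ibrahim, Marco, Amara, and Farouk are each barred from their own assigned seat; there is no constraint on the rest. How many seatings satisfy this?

Inclusion-exclusion on the 5 forbidden self-matches:
Σ_{j=0}^{5} (-1)^j C(5,j)(9-j)!
= C(5,0)·9! - C(5,1)·8! + C(5,2)·7! - C(5,3)·6! + C(5,4)·5! - C(5,5)·4!
= 362880 - 201600 + 50400 - 7200 + 600 - 24
= 205056

205056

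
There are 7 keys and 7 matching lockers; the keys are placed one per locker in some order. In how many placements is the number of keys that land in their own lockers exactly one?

1855

Choose which one of the 7 is fixed: C(7,1) = 7.
The other 6 form a derangement: !6 = 265.
Total: 7 × 265 = 1855.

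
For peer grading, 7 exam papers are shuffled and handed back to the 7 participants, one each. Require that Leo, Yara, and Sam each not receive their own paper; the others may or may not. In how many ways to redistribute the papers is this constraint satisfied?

Let A_j be the event that the j-th constrained one is fixed. By inclusion-exclusion over the 3 events:
Σ_{j=0}^{3} (-1)^j C(3,j)(7-j)!
= C(3,0)·7! - C(3,1)·6! + C(3,2)·5! - C(3,3)·4!
= 5040 - 2160 + 360 - 24
= 3216

3216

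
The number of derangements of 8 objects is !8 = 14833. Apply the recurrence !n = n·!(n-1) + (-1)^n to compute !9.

133496

!9 = 9·14833 - 1 = 133496.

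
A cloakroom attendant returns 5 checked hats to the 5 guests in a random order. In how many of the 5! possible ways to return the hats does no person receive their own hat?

44

The number of derangements of 5 is !5 = Σ_{k=0}^{5} (-1)^k·5!/k!
= 5! - 5!/1! + 5!/2! - 5!/3! + 5!/4! - 5!/5!
= 120 - 120 + 60 - 20 + 5 - 1
= 44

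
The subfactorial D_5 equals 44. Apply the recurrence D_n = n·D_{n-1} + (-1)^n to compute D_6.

D_6 = 6·44 + 1 = 265.

265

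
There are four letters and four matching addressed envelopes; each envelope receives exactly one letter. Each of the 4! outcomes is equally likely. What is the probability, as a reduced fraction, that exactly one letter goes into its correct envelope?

Favorable outcomes: C(4,1)·!3 = 4·2 = 8.
Total outcomes: 4! = 24.
Probability = 8/24 = 1/3.

1/3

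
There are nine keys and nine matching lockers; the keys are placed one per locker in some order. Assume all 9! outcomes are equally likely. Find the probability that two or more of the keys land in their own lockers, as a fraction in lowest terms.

95887/362880

Favorable outcomes: Σ_{i≥2} C(9,i)·!(9-i) = 36·1854 + 84·265 + 126·44 + 126·9 + 84·2 + 36·1 + 9·0 + 1·1 = 95887.
Total outcomes: 9! = 362880.
Probability = 95887/362880 = 95887/362880.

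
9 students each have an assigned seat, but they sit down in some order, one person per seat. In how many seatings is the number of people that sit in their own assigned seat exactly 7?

36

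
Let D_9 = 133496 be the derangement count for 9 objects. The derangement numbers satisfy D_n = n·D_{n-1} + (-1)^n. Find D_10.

D_10 = 10·133496 + 1 = 1334961.

1334961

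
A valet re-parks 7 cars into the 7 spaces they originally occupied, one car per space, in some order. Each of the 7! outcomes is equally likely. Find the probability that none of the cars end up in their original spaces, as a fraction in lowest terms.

103/280

Favorable outcomes: !7 = 1854.
Total outcomes: 7! = 5040.
Probability = 1854/5040 = 103/280.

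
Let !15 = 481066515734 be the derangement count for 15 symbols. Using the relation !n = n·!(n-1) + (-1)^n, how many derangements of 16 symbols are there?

7697064251745

!16 = 16·481066515734 + 1 = 7697064251745.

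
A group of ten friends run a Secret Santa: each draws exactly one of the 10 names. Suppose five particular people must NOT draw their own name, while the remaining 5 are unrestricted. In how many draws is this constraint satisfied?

2170680

Inclusion-exclusion on the 5 forbidden self-matches:
Σ_{j=0}^{5} (-1)^j C(5,j)(10-j)!
= C(5,0)·10! - C(5,1)·9! + C(5,2)·8! - C(5,3)·7! + C(5,4)·6! - C(5,5)·5!
= 3628800 - 1814400 + 403200 - 50400 + 3600 - 120
= 2170680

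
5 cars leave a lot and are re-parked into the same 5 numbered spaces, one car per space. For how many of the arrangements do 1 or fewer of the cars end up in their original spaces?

89

# with exactly i fixed is C(5,i)·!(5-i); sum over i=0..1:
  i=0: C(5,0)·!5 = 1·44 = 44
  i=1: C(5,1)·!4 = 5·9 = 45
Total = 89.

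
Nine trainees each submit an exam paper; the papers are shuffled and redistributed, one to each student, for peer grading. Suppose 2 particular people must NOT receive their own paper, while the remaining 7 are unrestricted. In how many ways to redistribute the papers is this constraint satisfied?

Let A_j be the event that the j-th constrained one is fixed. By inclusion-exclusion over the 2 events:
Σ_{j=0}^{2} (-1)^j C(2,j)(9-j)!
= C(2,0)·9! - C(2,1)·8! + C(2,2)·7!
= 362880 - 80640 + 5040
= 287280

287280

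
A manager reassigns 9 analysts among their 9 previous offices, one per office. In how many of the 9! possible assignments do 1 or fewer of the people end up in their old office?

# with exactly i fixed is C(9,i)·!(9-i); sum over i=0..1:
  i=0: C(9,0)·!9 = 1·133496 = 133496
  i=1: C(9,1)·!8 = 9·14833 = 133497
Total = 266993.

266993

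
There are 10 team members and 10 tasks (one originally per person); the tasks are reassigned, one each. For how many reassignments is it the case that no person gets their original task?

By inclusion-exclusion, !10 = Σ (-1)^k · 10!/k! for k=0..10
= 10! - 10!/1! + 10!/2! - 10!/3! + 10!/4! - 10!/5! + 10!/6! - 10!/7! + 10!/8! - 10!/9! + 10!/10!
= 3628800 - 3628800 + 1814400 - 604800 + 151200 - 30240 + 5040 - 720 + 90 - 10 + 1
= 1334961

1334961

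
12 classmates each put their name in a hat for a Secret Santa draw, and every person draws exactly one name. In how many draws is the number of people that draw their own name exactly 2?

88107426

Choose which 2 of the 12 are fixed: C(12,2) = 66.
The other 10 form a derangement: !10 = 1334961.
Total: 66 × 1334961 = 88107426.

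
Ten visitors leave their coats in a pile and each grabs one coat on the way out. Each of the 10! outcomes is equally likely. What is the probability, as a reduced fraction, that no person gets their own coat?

Favorable outcomes: !10 = 1334961.
Total outcomes: 10! = 3628800.
Probability = 1334961/3628800 = 16481/44800.

16481/44800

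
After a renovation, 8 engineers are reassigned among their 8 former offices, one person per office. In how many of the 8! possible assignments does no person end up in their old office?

14833

Recurrence: !8 = 8·!7 + (-1)^8.
!8 = 8·1854 + 1 = 14833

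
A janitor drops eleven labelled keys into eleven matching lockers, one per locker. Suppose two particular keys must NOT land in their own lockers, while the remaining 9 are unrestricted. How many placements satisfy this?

Inclusion-exclusion on the 2 forbidden self-matches:
Σ_{j=0}^{2} (-1)^j C(2,j)(11-j)!
= C(2,0)·11! - C(2,1)·10! + C(2,2)·9!
= 39916800 - 7257600 + 362880
= 33022080

33022080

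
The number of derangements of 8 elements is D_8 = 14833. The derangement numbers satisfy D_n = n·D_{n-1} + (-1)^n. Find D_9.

D_9 = 9·14833 - 1 = 133496.

133496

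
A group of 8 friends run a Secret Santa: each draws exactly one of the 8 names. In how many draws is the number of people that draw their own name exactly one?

14832

Pick the single fixed position: C(8,1) = 8 ways.
The remaining 7 must be deranged: !7 = 1854.
Total: 8 × 1854 = 14832.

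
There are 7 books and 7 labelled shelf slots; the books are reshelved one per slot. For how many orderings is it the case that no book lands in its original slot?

1854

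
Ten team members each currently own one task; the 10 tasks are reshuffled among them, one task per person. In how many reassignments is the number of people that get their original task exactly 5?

Pick the 5 fixed positions: C(10,5) = 252 ways.
The remaining 5 must be deranged: !5 = 44.
Total: 252 × 44 = 11088.

11088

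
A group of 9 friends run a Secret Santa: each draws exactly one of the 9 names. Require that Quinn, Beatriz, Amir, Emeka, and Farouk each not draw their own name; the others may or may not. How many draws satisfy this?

205056

Inclusion-exclusion on the 5 forbidden self-matches:
Σ_{j=0}^{5} (-1)^j C(5,j)(9-j)!
= C(5,0)·9! - C(5,1)·8! + C(5,2)·7! - C(5,3)·6! + C(5,4)·5! - C(5,5)·4!
= 362880 - 201600 + 50400 - 7200 + 600 - 24
= 205056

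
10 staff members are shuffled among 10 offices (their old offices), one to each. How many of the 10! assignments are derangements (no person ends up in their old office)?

1334961

The number of derangements of 10 is !10 = Σ_{k=0}^{10} (-1)^k·10!/k!
= 10! - 10!/1! + 10!/2! - 10!/3! + 10!/4! - 10!/5! + 10!/6! - 10!/7! + 10!/8! - 10!/9! + 10!/10!
= 3628800 - 3628800 + 1814400 - 604800 + 151200 - 30240 + 5040 - 720 + 90 - 10 + 1
= 1334961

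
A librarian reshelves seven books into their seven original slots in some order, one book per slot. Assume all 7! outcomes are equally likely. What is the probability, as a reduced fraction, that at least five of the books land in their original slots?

11/2520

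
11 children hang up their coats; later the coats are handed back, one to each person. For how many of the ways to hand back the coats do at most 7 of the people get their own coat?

39916414

# with exactly i fixed is C(11,i)·!(11-i); sum over i=0..7:
  i=0: C(11,0)·!11 = 1·14684570 = 14684570
  i=1: C(11,1)·!10 = 11·1334961 = 14684571
  i=2: C(11,2)·!9 = 55·133496 = 7342280
  i=3: C(11,3)·!8 = 165·14833 = 2447445
  i=4: C(11,4)·!7 = 330·1854 = 611820
  i=5: C(11,5)·!6 = 462·265 = 122430
  i=6: C(11,6)·!5 = 462·44 = 20328
  i=7: C(11,7)·!4 = 330·9 = 2970
Total = 39916414.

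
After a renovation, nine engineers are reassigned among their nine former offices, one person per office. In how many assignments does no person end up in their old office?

!9 is the nearest integer to 9!/e.
9! = 362880, and 362880/e ≈ 133496.09, so !9 = 133496.

133496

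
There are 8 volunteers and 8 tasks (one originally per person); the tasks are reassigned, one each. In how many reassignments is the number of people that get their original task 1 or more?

Sum C(8,i)·!(8-i) for i = 1..8:
  i=1: C(8,1)·!7 = 8·1854 = 14832
  i=2: C(8,2)·!6 = 28·265 = 7420
  i=3: C(8,3)·!5 = 56·44 = 2464
  i=4: C(8,4)·!4 = 70·9 = 630
  i=5: C(8,5)·!3 = 56·2 = 112
  i=6: C(8,6)·!2 = 28·1 = 28
  i=7: C(8,7)·!1 = 8·0 = 0
  i=8: C(8,8)·!0 = 1·1 = 1
Total = 25487.

25487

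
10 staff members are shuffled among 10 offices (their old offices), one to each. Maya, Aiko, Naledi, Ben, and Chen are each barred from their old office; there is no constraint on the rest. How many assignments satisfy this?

Inclusion-exclusion on the 5 forbidden self-matches:
Σ_{j=0}^{5} (-1)^j C(5,j)(10-j)!
= C(5,0)·10! - C(5,1)·9! + C(5,2)·8! - C(5,3)·7! + C(5,4)·6! - C(5,5)·5!
= 3628800 - 1814400 + 403200 - 50400 + 3600 - 120
= 2170680

2170680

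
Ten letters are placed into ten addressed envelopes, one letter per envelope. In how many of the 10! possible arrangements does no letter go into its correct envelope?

Recurrence: !10 = 9·(!9 + !8).
!10 = 9·(133496 + 14833) = 9·148329 = 1334961

1334961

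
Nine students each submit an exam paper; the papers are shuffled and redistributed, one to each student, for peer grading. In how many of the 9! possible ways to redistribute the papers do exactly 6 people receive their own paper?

168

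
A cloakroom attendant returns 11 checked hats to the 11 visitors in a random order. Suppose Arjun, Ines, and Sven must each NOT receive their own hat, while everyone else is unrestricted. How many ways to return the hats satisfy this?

30078720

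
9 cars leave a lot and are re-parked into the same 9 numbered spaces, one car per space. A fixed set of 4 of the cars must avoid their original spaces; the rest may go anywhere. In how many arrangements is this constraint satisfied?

229080

Let A_j be the event that the j-th constrained one is fixed. By inclusion-exclusion over the 4 events:
Σ_{j=0}^{4} (-1)^j C(4,j)(9-j)!
= C(4,0)·9! - C(4,1)·8! + C(4,2)·7! - C(4,3)·6! + C(4,4)·5!
= 362880 - 161280 + 30240 - 2880 + 120
= 229080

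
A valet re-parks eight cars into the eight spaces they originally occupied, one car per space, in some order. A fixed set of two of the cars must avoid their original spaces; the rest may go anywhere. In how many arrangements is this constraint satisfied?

30960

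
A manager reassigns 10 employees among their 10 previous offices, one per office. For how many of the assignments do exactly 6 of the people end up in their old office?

1890

Pick the 6 fixed positions: C(10,6) = 210 ways.
The remaining 4 must be deranged: !4 = 9.
Total: 210 × 9 = 1890.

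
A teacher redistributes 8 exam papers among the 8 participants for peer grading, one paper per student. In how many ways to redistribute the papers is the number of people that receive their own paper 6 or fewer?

40319

# with exactly i fixed is C(8,i)·!(8-i); sum over i=0..6:
  i=0: C(8,0)·!8 = 1·14833 = 14833
  i=1: C(8,1)·!7 = 8·1854 = 14832
  i=2: C(8,2)·!6 = 28·265 = 7420
  i=3: C(8,3)·!5 = 56·44 = 2464
  i=4: C(8,4)·!4 = 70·9 = 630
  i=5: C(8,5)·!3 = 56·2 = 112
  i=6: C(8,6)·!2 = 28·1 = 28
Total = 40319.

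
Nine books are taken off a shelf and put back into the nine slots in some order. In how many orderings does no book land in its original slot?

133496

By inclusion-exclusion, !9 = Σ (-1)^k · 9!/k! for k=0..9
= 9! - 9!/1! + 9!/2! - 9!/3! + 9!/4! - 9!/5! + 9!/6! - 9!/7! + 9!/8! - 9!/9!
= 362880 - 362880 + 181440 - 60480 + 15120 - 3024 + 504 - 72 + 9 - 1
= 133496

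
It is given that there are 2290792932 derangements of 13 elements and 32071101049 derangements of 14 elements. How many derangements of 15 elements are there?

D_15 = (15-1)·(D_14 + D_13) = 14·(32071101049 + 2290792932) = 14·34361893981 = 481066515734.

481066515734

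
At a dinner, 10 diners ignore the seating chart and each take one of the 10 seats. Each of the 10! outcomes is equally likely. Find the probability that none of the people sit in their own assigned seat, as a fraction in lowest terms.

Favorable outcomes: !10 = 1334961.
Total outcomes: 10! = 3628800.
Probability = 1334961/3628800 = 16481/44800.

16481/44800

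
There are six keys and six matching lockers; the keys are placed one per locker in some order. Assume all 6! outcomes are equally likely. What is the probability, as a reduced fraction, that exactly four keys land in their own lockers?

1/48

Favorable outcomes: C(6,4)·!2 = 15·1 = 15.
Total outcomes: 6! = 720.
Probability = 15/720 = 1/48.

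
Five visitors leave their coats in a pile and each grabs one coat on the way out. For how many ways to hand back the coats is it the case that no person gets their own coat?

!5 = 5! · Σ_{k=0}^{5} (-1)^k/k!
= 5! - 5!/1! + 5!/2! - 5!/3! + 5!/4! - 5!/5!
= 120 - 120 + 60 - 20 + 5 - 1
= 44

44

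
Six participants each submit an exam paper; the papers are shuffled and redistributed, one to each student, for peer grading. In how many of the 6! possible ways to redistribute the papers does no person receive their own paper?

265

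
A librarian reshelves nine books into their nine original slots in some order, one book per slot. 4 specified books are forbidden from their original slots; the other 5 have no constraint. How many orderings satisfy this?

Inclusion-exclusion on the 4 forbidden self-matches:
Σ_{j=0}^{4} (-1)^j C(4,j)(9-j)!
= C(4,0)·9! - C(4,1)·8! + C(4,2)·7! - C(4,3)·6! + C(4,4)·5!
= 362880 - 161280 + 30240 - 2880 + 120
= 229080

229080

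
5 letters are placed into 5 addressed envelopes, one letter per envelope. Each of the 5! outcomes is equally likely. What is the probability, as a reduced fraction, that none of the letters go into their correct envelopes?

Favorable outcomes: !5 = 44.
Total outcomes: 5! = 120.
Probability = 44/120 = 11/30.

11/30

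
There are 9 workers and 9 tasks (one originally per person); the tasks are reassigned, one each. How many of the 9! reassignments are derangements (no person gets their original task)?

Recurrence: !9 = 8·(!8 + !7).
!9 = 8·(14833 + 1854) = 8·16687 = 133496

133496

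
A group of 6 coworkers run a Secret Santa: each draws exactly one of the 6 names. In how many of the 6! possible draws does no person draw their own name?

!6 = 6! · Σ_{k=0}^{6} (-1)^k/k!
= 6! - 6!/1! + 6!/2! - 6!/3! + 6!/4! - 6!/5! + 6!/6!
= 720 - 720 + 360 - 120 + 30 - 6 + 1
= 265

265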